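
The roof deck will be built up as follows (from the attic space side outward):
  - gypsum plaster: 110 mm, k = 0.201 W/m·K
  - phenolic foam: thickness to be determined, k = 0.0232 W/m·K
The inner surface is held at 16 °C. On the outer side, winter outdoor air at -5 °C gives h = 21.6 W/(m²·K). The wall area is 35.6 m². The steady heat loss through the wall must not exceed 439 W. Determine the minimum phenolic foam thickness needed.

L ≈ 25.7 mm

Series thermal resistances:
R_gypsum plaster = L/(kA) = 0.11/(0.201×35.6) = 0.01537 K/W
R_outer film = 1/(h_o·A) = 1/(21.6×35.6) = 0.0013 K/W
Sum of the known resistances R_other = 0.01667 K/W
Required total resistance R_tot = ΔT/Q_allow = 21/439 = 0.04784 K/W
R_phenolic foam = R_tot − R_other = 0.03116 K/W
L = R·k·A = 0.03116×0.0232×35.6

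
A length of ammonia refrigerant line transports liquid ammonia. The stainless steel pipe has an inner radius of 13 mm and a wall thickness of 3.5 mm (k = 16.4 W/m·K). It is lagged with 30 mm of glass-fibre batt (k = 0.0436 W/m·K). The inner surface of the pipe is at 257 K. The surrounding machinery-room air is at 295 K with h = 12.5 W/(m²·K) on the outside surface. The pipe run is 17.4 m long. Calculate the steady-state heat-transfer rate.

For a radial system each layer contributes R = ln(r_out/r_in)/(2πkL); films add R = 1/(hA).
R_stainless steel pipe wall = ln(16.5/13)/(2π×16.4×17.4) = 1.33×10^-4 K/W
R_glass-fibre batt = ln(46.5/16.5)/(2π×0.0436×17.4) = 0.2174 K/W
R_outer film = 1/(h_o·2πr_oL) = 1/(12.5×2π×0.0465×17.4) = 0.01574 K/W
R_total = 0.2332 K/W
Q = ΔT/R_total = 38/0.2332

Q ≈ 163 W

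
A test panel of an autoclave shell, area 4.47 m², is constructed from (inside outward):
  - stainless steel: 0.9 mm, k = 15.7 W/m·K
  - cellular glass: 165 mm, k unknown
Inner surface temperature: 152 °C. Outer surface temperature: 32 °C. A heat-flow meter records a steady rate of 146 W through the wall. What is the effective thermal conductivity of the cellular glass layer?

Model the wall as resistances in series:
R_stainless steel = L/(kA) = 0.0009/(15.7×4.47) = 1.282×10^-5 K/W
Sum of known resistances R_other = 1.282×10^-5 K/W
Total R = ΔT/Q = 120/146 = 0.8219 K/W
R_cellular glass = R_total − R_other = 0.8219 K/W
k = L/(R·A) = 0.165/(0.8219×4.47)

k ≈ 0.0449 W/(m·K)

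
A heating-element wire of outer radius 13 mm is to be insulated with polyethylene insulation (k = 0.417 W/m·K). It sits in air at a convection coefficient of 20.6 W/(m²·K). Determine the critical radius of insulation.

r_cr ≈ 20.2 mm

For a cylinder r_cr = k/h = 0.417/20.6
r_cr = 20.2 mm; since the bare radius (13 mm) is below r_cr, adding a thin layer of insulation will *increase* heat loss.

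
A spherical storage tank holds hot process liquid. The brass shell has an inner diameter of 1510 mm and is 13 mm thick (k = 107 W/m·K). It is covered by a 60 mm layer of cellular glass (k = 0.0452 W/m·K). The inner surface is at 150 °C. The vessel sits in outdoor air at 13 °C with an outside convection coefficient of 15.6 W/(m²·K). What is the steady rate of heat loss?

Q ≈ 789 W

Radial (spherical) resistances in series:
R_brass shell = (1/0.755 − 1/0.768)/(4π×107) = 1.667×10^-5 K/W
R_cellular glass = (1/0.768 − 1/0.828)/(4π×0.0452) = 0.1661 K/W
R_outer film = 1/(h·4πr_o²) = 1/(15.6×4π×0.828²) = 0.007441 K/W
R_total = 0.1736 K/W
Q = ΔT/R_total = 137/0.1736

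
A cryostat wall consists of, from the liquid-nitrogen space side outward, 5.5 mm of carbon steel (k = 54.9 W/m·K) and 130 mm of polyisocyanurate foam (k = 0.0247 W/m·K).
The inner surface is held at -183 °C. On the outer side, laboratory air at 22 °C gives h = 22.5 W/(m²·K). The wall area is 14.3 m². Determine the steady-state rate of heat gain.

Q ≈ 552 W

Using the resistance-network approach (series):
R_carbon steel = L/(kA) = 0.0055/(54.9×14.3) = 7.006×10^-6 K/W
R_polyisocyanurate foam = L/(kA) = 0.13/(0.0247×14.3) = 0.3681 K/W
R_outer film = 1/(h_o·A) = 1/(22.5×14.3) = 0.003108 K/W
R_total = 0.3712 K/W
Q = ΔT / R_total = 205 / 0.3712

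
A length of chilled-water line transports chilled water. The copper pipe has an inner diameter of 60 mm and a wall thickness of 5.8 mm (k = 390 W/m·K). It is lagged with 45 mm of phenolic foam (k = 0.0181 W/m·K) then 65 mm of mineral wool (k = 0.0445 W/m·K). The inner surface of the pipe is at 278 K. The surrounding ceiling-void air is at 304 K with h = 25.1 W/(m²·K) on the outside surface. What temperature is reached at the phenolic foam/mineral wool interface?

Per-layer cylindrical resistances, series-summed:
R_copper pipe wall = ln(35.8/30)/(2π×390×1) = 7.213×10^-5 K/W
R_phenolic foam = ln(80.8/35.8)/(2π×0.0181×1) = 7.158 K/W
R_mineral wool = ln(145.8/80.8)/(2π×0.0445×1) = 2.111 K/W
R_outer film = 1/(h_o·2πr_oL) = 1/(25.1×2π×0.1458×1) = 0.04349 K/W
R_total = 9.312 K/W
Q = ΔT/R_total = 26/9.312
Q = 2.79 W/m
T_interface = T_inner + Q·ΣR(inner→interface) = 278 + 2.79×7.158

T ≈ 298 K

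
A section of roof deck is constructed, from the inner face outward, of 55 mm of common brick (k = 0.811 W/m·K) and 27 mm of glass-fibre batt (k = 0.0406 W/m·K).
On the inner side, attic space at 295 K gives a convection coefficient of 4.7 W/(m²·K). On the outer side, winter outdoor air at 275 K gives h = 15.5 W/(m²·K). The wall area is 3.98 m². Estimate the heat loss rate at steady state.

Series thermal resistances:
R_inner film = 1/(h_i·A) = 1/(4.7×3.98) = 0.05346 K/W
R_common brick = L/(kA) = 0.055/(0.811×3.98) = 0.01704 K/W
R_glass-fibre batt = L/(kA) = 0.027/(0.0406×3.98) = 0.1671 K/W
R_outer film = 1/(h_o·A) = 1/(15.5×3.98) = 0.01621 K/W
R_total = 0.2538 K/W
Q = ΔT / R_total = 20 / 0.2538

Q ≈ 78.8 W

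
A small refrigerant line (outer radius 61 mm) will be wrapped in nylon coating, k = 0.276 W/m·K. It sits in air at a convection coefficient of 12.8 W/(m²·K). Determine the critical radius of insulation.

For a cylinder r_cr = k/h = 0.276/12.8
r_cr = 21.6 mm; since the bare radius (61 mm) is above r_cr, any added insulation will reduce heat loss.

r_cr ≈ 21.6 mm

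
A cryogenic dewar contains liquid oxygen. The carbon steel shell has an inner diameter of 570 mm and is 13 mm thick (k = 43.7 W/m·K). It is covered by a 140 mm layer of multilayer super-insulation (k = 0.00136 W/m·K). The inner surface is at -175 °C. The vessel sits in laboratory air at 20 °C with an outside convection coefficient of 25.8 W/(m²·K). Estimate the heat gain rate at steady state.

For a spherical shell R = (1/r₁ − 1/r₂)/(4πk); film R = 1/(h·4πr²). In series:
R_carbon steel shell = (1/0.285 − 1/0.298)/(4π×43.7) = 2.787×10^-4 K/W
R_multilayer super-insulation = (1/0.298 − 1/0.438)/(4π×0.00136) = 62.76 K/W
R_outer film = 1/(h·4πr_o²) = 1/(25.8×4π×0.438²) = 0.01608 K/W
R_total = 62.78 K/W
Q = ΔT/R_total = 195/62.78

Q ≈ 3.11 W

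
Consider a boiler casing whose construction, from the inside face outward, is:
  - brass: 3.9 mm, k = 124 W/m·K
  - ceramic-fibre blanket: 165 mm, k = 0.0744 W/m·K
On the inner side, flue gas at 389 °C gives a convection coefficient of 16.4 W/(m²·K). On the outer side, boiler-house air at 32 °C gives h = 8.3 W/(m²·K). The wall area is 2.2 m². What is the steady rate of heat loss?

Series thermal resistances:
R_inner film = 1/(h_i·A) = 1/(16.4×2.2) = 0.02772 K/W
R_brass = L/(kA) = 0.0039/(124×2.2) = 1.43×10^-5 K/W
R_ceramic-fibre blanket = L/(kA) = 0.165/(0.0744×2.2) = 1.008 K/W
R_outer film = 1/(h_o·A) = 1/(8.3×2.2) = 0.05476 K/W
R_total = 1.091 K/W
Q = ΔT / R_total = 357 / 1.091

Q ≈ 327 W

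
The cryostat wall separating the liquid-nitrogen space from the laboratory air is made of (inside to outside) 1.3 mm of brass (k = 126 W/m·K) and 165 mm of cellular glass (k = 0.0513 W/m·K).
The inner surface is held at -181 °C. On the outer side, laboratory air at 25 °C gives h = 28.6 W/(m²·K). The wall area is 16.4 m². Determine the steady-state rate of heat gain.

Q ≈ 1040 W

Thermal resistances in series:
R_brass = L/(kA) = 0.0013/(126×16.4) = 6.291×10^-7 K/W
R_cellular glass = L/(kA) = 0.165/(0.0513×16.4) = 0.1961 K/W
R_outer film = 1/(h_o·A) = 1/(28.6×16.4) = 0.002132 K/W
R_total = 0.1983 K/W
Q = ΔT / R_total = 206 / 0.1983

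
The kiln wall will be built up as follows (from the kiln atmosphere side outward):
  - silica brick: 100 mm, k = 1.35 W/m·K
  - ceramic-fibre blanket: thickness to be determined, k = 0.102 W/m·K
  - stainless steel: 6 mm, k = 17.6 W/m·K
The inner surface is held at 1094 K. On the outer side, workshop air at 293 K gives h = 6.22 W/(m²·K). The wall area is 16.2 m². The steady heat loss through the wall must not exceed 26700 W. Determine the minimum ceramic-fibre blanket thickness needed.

Series thermal resistances:
R_silica brick = L/(kA) = 0.1/(1.35×16.2) = 0.004572 K/W
R_stainless steel = L/(kA) = 0.006/(17.6×16.2) = 2.104×10^-5 K/W
R_outer film = 1/(h_o·A) = 1/(6.22×16.2) = 0.009924 K/W
Sum of the known resistances R_other = 0.01452 K/W
Required total resistance R_tot = ΔT/Q_allow = 801/26700 = 0.03 K/W
R_ceramic-fibre blanket = R_tot − R_other = 0.01548 K/W
L = R·k·A = 0.01548×0.102×16.2

L ≈ 25.6 mm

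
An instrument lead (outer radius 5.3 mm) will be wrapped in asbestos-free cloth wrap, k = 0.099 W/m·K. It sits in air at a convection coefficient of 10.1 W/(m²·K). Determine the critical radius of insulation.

r_cr ≈ 9.8 mm

For a cylinder r_cr = k/h = 0.099/10.1
r_cr = 9.8 mm; since the bare radius (5.3 mm) is below r_cr, adding a thin layer of insulation will *increase* heat loss.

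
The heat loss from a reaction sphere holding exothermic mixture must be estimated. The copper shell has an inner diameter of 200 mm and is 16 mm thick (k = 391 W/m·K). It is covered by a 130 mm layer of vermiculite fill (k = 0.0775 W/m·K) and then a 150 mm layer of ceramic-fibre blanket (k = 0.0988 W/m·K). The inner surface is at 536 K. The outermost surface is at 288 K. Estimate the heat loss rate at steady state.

Q ≈ 41.9 W

Each spherical layer contributes R = (1/r_i − 1/r_o)/(4πk):
R_copper shell = (1/0.1 − 1/0.116)/(4π×391) = 2.807×10^-4 K/W
R_vermiculite fill = (1/0.116 − 1/0.246)/(4π×0.0775) = 4.678 K/W
R_ceramic-fibre blanket = (1/0.246 − 1/0.396)/(4π×0.0988) = 1.24 K/W
R_total = 5.918 K/W
Q = ΔT/R_total = 248/5.918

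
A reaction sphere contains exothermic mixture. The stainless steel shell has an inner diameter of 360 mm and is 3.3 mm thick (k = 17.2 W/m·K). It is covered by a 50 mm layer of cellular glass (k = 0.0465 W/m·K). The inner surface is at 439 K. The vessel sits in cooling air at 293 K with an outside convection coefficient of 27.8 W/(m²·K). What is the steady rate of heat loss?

Each spherical layer contributes R = (1/r_i − 1/r_o)/(4πk):
R_stainless steel shell = (1/0.18 − 1/0.1833)/(4π×17.2) = 4.627×10^-4 K/W
R_cellular glass = (1/0.1833 − 1/0.2333)/(4π×0.0465) = 2.001 K/W
R_outer film = 1/(h·4πr_o²) = 1/(27.8×4π×0.2333²) = 0.05259 K/W
R_total = 2.054 K/W
Q = ΔT/R_total = 146/2.054

Q ≈ 71.1 W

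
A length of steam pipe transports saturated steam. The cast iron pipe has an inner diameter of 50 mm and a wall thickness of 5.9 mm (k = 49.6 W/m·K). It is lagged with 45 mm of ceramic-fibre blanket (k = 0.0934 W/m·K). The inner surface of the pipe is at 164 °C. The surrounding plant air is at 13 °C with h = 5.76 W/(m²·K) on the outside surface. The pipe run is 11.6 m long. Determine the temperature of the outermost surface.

T ≈ 42 °C

Per-layer cylindrical resistances, series-summed:
R_cast iron pipe wall = ln(30.9/25)/(2π×49.6×11.6) = 5.861×10^-5 K/W
R_ceramic-fibre blanket = ln(75.9/30.9)/(2π×0.0934×11.6) = 0.132 K/W
R_outer film = 1/(h_o·2πr_oL) = 1/(5.76×2π×0.0759×11.6) = 0.03138 K/W
R_total = 0.1635 K/W
Q = ΔT/R_total = 151/0.1635
Q = 924 W
T_interface = T_inner − Q·ΣR(inner→interface) = 164 − 924×0.1321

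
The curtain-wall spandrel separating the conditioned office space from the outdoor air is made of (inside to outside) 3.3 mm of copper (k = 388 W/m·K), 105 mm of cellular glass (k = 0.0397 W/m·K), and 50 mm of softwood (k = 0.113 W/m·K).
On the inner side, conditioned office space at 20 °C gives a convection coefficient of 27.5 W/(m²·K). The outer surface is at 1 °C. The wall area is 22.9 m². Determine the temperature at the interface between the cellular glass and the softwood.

T ≈ 3.69 °C

Model the wall as resistances in series:
R_inner film = 1/(h_i·A) = 1/(27.5×22.9) = 0.001588 K/W
R_copper = L/(kA) = 0.0033/(388×22.9) = 3.714×10^-7 K/W
R_cellular glass = L/(kA) = 0.105/(0.0397×22.9) = 0.1155 K/W
R_softwood = L/(kA) = 0.05/(0.113×22.9) = 0.01932 K/W
R_total = 0.1364 K/W;  Q = ΔT/R_total = 19/0.1364 = 139.3 W
T_interface = T_inner − Q·ΣR(inner→interface) = 20 − 139×0.1171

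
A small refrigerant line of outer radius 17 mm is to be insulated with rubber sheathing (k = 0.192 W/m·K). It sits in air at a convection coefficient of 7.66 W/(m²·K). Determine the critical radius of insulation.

r_cr ≈ 25.1 mm

For a cylinder r_cr = k/h = 0.192/7.66
r_cr = 25.1 mm; since the bare radius (17 mm) is below r_cr, adding a thin layer of insulation will *increase* heat loss.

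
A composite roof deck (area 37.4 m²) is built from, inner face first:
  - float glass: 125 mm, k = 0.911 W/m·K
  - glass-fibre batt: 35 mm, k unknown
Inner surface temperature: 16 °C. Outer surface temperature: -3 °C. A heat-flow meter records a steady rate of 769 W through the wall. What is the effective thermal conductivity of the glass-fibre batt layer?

Series thermal resistances:
R_float glass = L/(kA) = 0.125/(0.911×37.4) = 0.003669 K/W
Sum of known resistances R_other = 0.003669 K/W
Total R = ΔT/Q = 19/769 = 0.02471 K/W
R_glass-fibre batt = R_total − R_other = 0.02104 K/W
k = L/(R·A) = 0.035/(0.02104×37.4)

k ≈ 0.0445 W/(m·K)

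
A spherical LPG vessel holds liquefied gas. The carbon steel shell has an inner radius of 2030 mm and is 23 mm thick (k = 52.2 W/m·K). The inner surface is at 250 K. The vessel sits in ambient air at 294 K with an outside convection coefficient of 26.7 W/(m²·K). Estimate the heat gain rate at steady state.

Q ≈ 61500 W

Each spherical layer contributes R = (1/r_i − 1/r_o)/(4πk):
R_carbon steel shell = (1/2.03 − 1/2.053)/(4π×52.2) = 8.413×10^-6 K/W
R_outer film = 1/(h·4πr_o²) = 1/(26.7×4π×2.053²) = 7.071×10^-4 K/W
R_total = 7.155×10^-4 K/W
Q = ΔT/R_total = 44/7.155×10^-4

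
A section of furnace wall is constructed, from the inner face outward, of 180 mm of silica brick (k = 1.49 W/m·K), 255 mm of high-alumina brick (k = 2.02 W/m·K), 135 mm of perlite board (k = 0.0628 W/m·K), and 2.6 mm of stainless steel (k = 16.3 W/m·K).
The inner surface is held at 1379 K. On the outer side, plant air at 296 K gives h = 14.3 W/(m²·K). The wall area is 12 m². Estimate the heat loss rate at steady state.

Q ≈ 5270 W

Treating each layer as a thermal resistance in series:
R_silica brick = L/(kA) = 0.18/(1.49×12) = 0.01007 K/W
R_high-alumina brick = L/(kA) = 0.255/(2.02×12) = 0.01052 K/W
R_perlite board = L/(kA) = 0.135/(0.0628×12) = 0.1791 K/W
R_stainless steel = L/(kA) = 0.0026/(16.3×12) = 1.329×10^-5 K/W
R_outer film = 1/(h_o·A) = 1/(14.3×12) = 0.005828 K/W
R_total = 0.2056 K/W
Q = ΔT / R_total = 1083 / 0.2056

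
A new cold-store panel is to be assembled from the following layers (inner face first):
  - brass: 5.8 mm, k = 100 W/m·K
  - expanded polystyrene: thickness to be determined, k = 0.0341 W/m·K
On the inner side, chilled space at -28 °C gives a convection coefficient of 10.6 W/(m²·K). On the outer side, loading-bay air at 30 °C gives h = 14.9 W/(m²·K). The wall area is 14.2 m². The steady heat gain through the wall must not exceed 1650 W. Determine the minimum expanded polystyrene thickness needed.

Thermal resistances in series:
R_inner film = 1/(h_i·A) = 1/(10.6×14.2) = 0.006644 K/W
R_brass = L/(kA) = 0.0058/(100×14.2) = 4.085×10^-6 K/W
R_outer film = 1/(h_o·A) = 1/(14.9×14.2) = 0.004726 K/W
Sum of the known resistances R_other = 0.01137 K/W
Required total resistance R_tot = ΔT/Q_allow = 58/1650 = 0.03515 K/W
R_expanded polystyrene = R_tot − R_other = 0.02378 K/W
L = R·k·A = 0.02378×0.0341×14.2

L ≈ 11.5 mm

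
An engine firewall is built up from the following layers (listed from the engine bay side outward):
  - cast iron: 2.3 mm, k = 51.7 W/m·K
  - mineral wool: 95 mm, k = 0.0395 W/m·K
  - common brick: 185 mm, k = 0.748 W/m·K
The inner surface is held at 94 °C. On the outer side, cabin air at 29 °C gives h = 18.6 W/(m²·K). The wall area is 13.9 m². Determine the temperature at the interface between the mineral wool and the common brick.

T ≈ 36.2 °C

Using the resistance-network approach (series):
R_cast iron = L/(kA) = 0.0023/(51.7×13.9) = 3.201×10^-6 K/W
R_mineral wool = L/(kA) = 0.095/(0.0395×13.9) = 0.173 K/W
R_common brick = L/(kA) = 0.185/(0.748×13.9) = 0.01779 K/W
R_outer film = 1/(h_o·A) = 1/(18.6×13.9) = 0.003868 K/W
R_total = 0.1947 K/W;  Q = ΔT/R_total = 65/0.1947 = 333.9 W
T_interface = T_inner − Q·ΣR(inner→interface) = 94 − 334×0.173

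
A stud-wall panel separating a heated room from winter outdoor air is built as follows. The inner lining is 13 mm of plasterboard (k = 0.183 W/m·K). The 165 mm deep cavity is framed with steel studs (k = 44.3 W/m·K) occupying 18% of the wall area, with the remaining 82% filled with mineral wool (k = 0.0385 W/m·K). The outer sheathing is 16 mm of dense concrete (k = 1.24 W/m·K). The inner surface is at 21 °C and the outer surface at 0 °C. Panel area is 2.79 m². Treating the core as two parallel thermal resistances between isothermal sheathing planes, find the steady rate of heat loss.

Q ≈ 560 W

Sheathing layers in series; stud and cavity paths in parallel between them.
R_inner = 0.013/(0.183×2.79) = 0.02546 K/W
R_stud  = 0.165/(44.3×0.18×2.79) = 0.007417 K/W
R_cav   = 0.165/(0.0385×0.82×2.79) = 1.873 K/W
1/R_core = 1/R_stud + 1/R_cav → R_core = 0.007387 K/W
R_outer = 0.016/(1.24×2.79) = 0.004625 K/W
R_total = 0.03747 K/W
Q = ΔT/R_total = 21/0.03747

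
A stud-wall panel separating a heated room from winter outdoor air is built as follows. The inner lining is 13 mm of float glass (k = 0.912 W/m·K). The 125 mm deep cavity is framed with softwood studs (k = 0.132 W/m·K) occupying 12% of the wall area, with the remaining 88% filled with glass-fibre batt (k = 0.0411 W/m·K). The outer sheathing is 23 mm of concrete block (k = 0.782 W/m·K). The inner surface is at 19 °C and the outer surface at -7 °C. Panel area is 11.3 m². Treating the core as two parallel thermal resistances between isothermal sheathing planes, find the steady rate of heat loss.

Sheathing layers in series; stud and cavity paths in parallel between them.
R_inner = 0.013/(0.912×11.3) = 0.001261 K/W
R_stud  = 0.125/(0.132×0.12×11.3) = 0.6984 K/W
R_cav   = 0.125/(0.0411×0.88×11.3) = 0.3058 K/W
1/R_core = 1/R_stud + 1/R_cav → R_core = 0.2127 K/W
R_outer = 0.023/(0.782×11.3) = 0.002603 K/W
R_total = 0.2166 K/W
Q = ΔT/R_total = 26/0.2166

Q ≈ 120 W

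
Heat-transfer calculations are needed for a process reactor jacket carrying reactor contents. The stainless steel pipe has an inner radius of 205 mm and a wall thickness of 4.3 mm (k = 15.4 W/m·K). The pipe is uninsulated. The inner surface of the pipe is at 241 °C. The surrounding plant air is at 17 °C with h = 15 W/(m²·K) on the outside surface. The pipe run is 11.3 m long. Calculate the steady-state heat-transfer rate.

Q ≈ 49700 W

Treating each annulus and film as a series resistance:
R_stainless steel pipe wall = ln(209.3/205)/(2π×15.4×11.3) = 1.899×10^-5 K/W
R_outer film = 1/(h_o·2πr_oL) = 1/(15×2π×0.2093×11.3) = 0.004486 K/W
R_total = 0.004505 K/W
Q = ΔT/R_total = 224/0.004505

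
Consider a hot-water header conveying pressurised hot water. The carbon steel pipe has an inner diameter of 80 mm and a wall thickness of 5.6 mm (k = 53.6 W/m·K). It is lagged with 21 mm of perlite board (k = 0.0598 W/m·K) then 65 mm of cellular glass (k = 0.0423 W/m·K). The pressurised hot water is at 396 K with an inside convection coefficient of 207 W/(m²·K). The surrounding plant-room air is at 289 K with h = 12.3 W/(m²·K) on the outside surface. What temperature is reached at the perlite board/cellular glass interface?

Treating each annulus and film as a series resistance:
R_inner film = 1/(h_i·2πr₁L) = 1/(207×2π×0.04×1) = 0.01922 K/W
R_carbon steel pipe wall = ln(45.6/40)/(2π×53.6×1) = 3.891×10^-4 K/W
R_perlite board = ln(66.6/45.6)/(2π×0.0598×1) = 1.008 K/W
R_cellular glass = ln(131.6/66.6)/(2π×0.0423×1) = 2.563 K/W
R_outer film = 1/(h_o·2πr_oL) = 1/(12.3×2π×0.1316×1) = 0.09832 K/W
R_total = 3.689 K/W
Q = ΔT/R_total = 107/3.689
Q = 29 W/m
T_interface = T_inner − Q·ΣR(inner→interface) = 396 − 29×1.028

T ≈ 366 K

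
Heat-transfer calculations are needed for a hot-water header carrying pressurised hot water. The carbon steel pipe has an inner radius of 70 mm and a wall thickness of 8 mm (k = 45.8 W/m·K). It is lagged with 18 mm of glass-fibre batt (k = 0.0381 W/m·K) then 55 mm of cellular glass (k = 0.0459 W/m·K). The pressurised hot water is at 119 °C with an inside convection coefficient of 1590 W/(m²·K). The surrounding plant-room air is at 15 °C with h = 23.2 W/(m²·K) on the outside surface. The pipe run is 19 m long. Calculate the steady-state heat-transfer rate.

For a radial system each layer contributes R = ln(r_out/r_in)/(2πkL); films add R = 1/(hA).
R_inner film = 1/(h_i·2πr₁L) = 1/(1590×2π×0.07×19) = 7.526×10^-5 K/W
R_carbon steel pipe wall = ln(78/70)/(2π×45.8×19) = 1.979×10^-5 K/W
R_glass-fibre batt = ln(96/78)/(2π×0.0381×19) = 0.04565 K/W
R_cellular glass = ln(151/96)/(2π×0.0459×19) = 0.08266 K/W
R_outer film = 1/(h_o·2πr_oL) = 1/(23.2×2π×0.151×19) = 0.002391 K/W
R_total = 0.1308 K/W
Q = ΔT/R_total = 104/0.1308

Q ≈ 795 W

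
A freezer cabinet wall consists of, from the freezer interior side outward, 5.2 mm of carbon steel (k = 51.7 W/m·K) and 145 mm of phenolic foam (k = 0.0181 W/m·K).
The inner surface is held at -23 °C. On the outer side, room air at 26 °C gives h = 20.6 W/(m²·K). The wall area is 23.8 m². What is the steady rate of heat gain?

Q ≈ 145 W

Thermal resistances in series:
R_carbon steel = L/(kA) = 0.0052/(51.7×23.8) = 4.226×10^-6 K/W
R_phenolic foam = L/(kA) = 0.145/(0.0181×23.8) = 0.3366 K/W
R_outer film = 1/(h_o·A) = 1/(20.6×23.8) = 0.00204 K/W
R_total = 0.3386 K/W
Q = ΔT / R_total = 49 / 0.3386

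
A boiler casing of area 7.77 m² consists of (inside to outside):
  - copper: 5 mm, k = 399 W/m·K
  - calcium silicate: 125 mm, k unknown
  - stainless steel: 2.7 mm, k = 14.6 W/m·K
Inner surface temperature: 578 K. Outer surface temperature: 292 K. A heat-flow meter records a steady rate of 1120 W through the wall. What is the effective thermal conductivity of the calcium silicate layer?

k ≈ 0.063 W/(m·K)

Using the resistance-network approach (series):
R_copper = L/(kA) = 0.005/(399×7.77) = 1.613×10^-6 K/W
R_stainless steel = L/(kA) = 0.0027/(14.6×7.77) = 2.38×10^-5 K/W
Sum of known resistances R_other = 2.541×10^-5 K/W
Total R = ΔT/Q = 286/1120 = 0.2554 K/W
R_calcium silicate = R_total − R_other = 0.2553 K/W
k = L/(R·A) = 0.125/(0.2553×7.77)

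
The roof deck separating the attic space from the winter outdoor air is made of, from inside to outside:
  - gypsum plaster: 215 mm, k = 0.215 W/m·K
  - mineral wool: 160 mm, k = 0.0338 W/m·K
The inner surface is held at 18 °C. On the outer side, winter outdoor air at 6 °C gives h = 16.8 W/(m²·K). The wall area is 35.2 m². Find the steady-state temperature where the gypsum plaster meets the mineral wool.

Model the wall as resistances in series:
R_gypsum plaster = L/(kA) = 0.215/(0.215×35.2) = 0.02841 K/W
R_mineral wool = L/(kA) = 0.16/(0.0338×35.2) = 0.1345 K/W
R_outer film = 1/(h_o·A) = 1/(16.8×35.2) = 0.001691 K/W
R_total = 0.1646 K/W;  Q = ΔT/R_total = 12/0.1646 = 72.91 W
T_interface = T_inner − Q·ΣR(inner→interface) = 18 − 72.9×0.02841

T ≈ 15.9 °C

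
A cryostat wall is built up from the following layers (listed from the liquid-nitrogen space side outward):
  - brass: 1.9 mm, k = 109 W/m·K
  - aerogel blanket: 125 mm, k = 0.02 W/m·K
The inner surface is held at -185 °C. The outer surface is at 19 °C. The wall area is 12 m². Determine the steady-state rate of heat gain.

Treating each layer as a thermal resistance in series:
R_brass = L/(kA) = 0.0019/(109×12) = 1.453×10^-6 K/W
R_aerogel blanket = L/(kA) = 0.125/(0.02×12) = 0.5208 K/W
R_total = 0.5208 K/W
Q = ΔT / R_total = 204 / 0.5208

Q ≈ 392 W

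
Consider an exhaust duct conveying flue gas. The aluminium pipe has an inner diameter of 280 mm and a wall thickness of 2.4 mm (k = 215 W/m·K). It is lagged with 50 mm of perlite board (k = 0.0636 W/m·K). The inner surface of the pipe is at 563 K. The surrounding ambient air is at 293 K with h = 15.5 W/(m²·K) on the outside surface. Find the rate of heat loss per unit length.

q′ ≈ 335 W/m

Radial resistances (cylindrical: R_cond = ln(r_o/r_i)/(2πkL), R_conv = 1/(h·2πrL)):
R_aluminium pipe wall = ln(142.4/140)/(2π×215×1) = 1.258×10^-5 K/W
R_perlite board = ln(192.4/142.4)/(2π×0.0636×1) = 0.7531 K/W
R_outer film = 1/(h_o·2πr_oL) = 1/(15.5×2π×0.1924×1) = 0.05337 K/W
R_total = 0.8065 K/W
Q = ΔT/R_total = 270/0.8065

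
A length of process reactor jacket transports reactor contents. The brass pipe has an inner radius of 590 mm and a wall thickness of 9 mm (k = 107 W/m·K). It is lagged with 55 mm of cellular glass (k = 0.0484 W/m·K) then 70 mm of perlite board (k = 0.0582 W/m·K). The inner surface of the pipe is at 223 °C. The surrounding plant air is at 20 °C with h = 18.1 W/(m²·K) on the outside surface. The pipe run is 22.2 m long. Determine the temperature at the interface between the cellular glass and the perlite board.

Per-layer cylindrical resistances, series-summed:
R_brass pipe wall = ln(599/590)/(2π×107×22.2) = 1.014×10^-6 K/W
R_cellular glass = ln(654/599)/(2π×0.0484×22.2) = 0.01301 K/W
R_perlite board = ln(724/654)/(2π×0.0582×22.2) = 0.01253 K/W
R_outer film = 1/(h_o·2πr_oL) = 1/(18.1×2π×0.724×22.2) = 5.471×10^-4 K/W
R_total = 0.02609 K/W
Q = ΔT/R_total = 203/0.02609
Q = 7780 W
T_interface = T_inner − Q·ΣR(inner→interface) = 223 − 7780×0.01301

T ≈ 122 °C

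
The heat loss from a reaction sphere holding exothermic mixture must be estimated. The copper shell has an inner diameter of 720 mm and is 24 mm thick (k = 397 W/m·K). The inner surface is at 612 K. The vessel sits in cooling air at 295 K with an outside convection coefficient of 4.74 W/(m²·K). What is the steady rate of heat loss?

For a spherical shell R = (1/r₁ − 1/r₂)/(4πk); film R = 1/(h·4πr²). In series:
R_copper shell = (1/0.36 − 1/0.384)/(4π×397) = 3.48×10^-5 K/W
R_outer film = 1/(h·4πr_o²) = 1/(4.74×4π×0.384²) = 0.1139 K/W
R_total = 0.1139 K/W
Q = ΔT/R_total = 317/0.1139

Q ≈ 2780 W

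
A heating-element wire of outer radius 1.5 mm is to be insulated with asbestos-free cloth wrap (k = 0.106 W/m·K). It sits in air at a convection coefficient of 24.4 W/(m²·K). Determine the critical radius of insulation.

For a cylinder r_cr = k/h = 0.106/24.4
r_cr = 4.34 mm; since the bare radius (1.5 mm) is below r_cr, adding a thin layer of insulation will *increase* heat loss.

r_cr ≈ 4.34 mm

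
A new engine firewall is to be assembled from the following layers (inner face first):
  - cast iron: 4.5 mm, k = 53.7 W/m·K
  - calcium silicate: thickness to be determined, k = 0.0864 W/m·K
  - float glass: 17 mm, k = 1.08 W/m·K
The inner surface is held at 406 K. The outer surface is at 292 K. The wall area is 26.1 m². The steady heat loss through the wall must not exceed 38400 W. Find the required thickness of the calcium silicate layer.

Series thermal resistances:
R_cast iron = L/(kA) = 0.0045/(53.7×26.1) = 3.211×10^-6 K/W
R_float glass = L/(kA) = 0.017/(1.08×26.1) = 6.031×10^-4 K/W
Sum of the known resistances R_other = 6.063×10^-4 K/W
Required total resistance R_tot = ΔT/Q_allow = 114/38400 = 0.002969 K/W
R_calcium silicate = R_tot − R_other = 0.002362 K/W
L = R·k·A = 0.002362×0.0864×26.1

L ≈ 5.33 mm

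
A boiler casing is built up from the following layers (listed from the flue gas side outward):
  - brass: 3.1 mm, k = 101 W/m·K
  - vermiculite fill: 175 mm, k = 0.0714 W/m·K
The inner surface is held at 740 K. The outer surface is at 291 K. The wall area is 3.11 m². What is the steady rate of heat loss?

Q ≈ 570 W

Treating each layer as a thermal resistance in series:
R_brass = L/(kA) = 0.0031/(101×3.11) = 9.869×10^-6 K/W
R_vermiculite fill = L/(kA) = 0.175/(0.0714×3.11) = 0.7881 K/W
R_total = 0.7881 K/W
Q = ΔT / R_total = 449 / 0.7881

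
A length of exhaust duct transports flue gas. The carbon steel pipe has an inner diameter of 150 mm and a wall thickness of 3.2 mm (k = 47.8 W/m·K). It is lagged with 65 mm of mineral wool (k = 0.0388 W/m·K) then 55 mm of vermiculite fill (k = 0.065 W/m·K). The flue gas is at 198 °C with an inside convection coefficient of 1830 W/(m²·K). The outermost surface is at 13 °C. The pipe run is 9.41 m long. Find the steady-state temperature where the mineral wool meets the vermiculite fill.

T ≈ 57.9 °C

Treating each annulus and film as a series resistance:
R_inner film = 1/(h_i·2πr₁L) = 1/(1830×2π×0.075×9.41) = 1.232×10^-4 K/W
R_carbon steel pipe wall = ln(78.2/75)/(2π×47.8×9.41) = 1.478×10^-5 K/W
R_mineral wool = ln(143.2/78.2)/(2π×0.0388×9.41) = 0.2637 K/W
R_vermiculite fill = ln(198.2/143.2)/(2π×0.065×9.41) = 0.08458 K/W
R_total = 0.3484 K/W
Q = ΔT/R_total = 185/0.3484
Q = 531 W
T_interface = T_inner − Q·ΣR(inner→interface) = 198 − 531×0.2639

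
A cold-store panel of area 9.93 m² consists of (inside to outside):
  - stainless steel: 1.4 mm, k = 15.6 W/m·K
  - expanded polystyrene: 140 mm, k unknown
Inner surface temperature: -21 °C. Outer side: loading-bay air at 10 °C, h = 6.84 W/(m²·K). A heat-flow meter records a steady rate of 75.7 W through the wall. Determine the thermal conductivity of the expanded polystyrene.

k ≈ 0.0357 W/(m·K)

Model the wall as resistances in series:
R_stainless steel = L/(kA) = 0.0014/(15.6×9.93) = 9.038×10^-6 K/W
R_outer film = 1/(h_o·A) = 1/(6.84×9.93) = 0.01472 K/W
Sum of known resistances R_other = 0.01473 K/W
Total R = ΔT/Q = 31/75.7 = 0.4095 K/W
R_expanded polystyrene = R_total − R_other = 0.3948 K/W
k = L/(R·A) = 0.14/(0.3948×9.93)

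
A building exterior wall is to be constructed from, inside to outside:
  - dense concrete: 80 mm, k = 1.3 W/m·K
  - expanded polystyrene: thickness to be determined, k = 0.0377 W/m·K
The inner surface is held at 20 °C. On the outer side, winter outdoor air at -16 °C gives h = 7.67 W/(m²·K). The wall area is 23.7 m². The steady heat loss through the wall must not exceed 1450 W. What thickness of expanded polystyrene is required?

Thermal resistances in series:
R_dense concrete = L/(kA) = 0.08/(1.3×23.7) = 0.002597 K/W
R_outer film = 1/(h_o·A) = 1/(7.67×23.7) = 0.005501 K/W
Sum of the known resistances R_other = 0.008098 K/W
Required total resistance R_tot = ΔT/Q_allow = 36/1450 = 0.02483 K/W
R_expanded polystyrene = R_tot − R_other = 0.01673 K/W
L = R·k·A = 0.01673×0.0377×23.7

L ≈ 14.9 mm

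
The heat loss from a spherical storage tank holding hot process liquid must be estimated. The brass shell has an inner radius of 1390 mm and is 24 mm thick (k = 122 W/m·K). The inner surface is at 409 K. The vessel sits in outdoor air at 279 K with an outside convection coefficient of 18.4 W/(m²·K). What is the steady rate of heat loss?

Q ≈ 59900 W

Radial (spherical) resistances in series:
R_brass shell = (1/1.39 − 1/1.414)/(4π×122) = 7.965×10^-6 K/W
R_outer film = 1/(h·4πr_o²) = 1/(18.4×4π×1.414²) = 0.002163 K/W
R_total = 0.002171 K/W
Q = ΔT/R_total = 130/0.002171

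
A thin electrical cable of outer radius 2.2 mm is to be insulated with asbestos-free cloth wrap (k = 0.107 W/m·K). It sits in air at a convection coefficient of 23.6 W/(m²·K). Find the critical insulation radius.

r_cr ≈ 4.53 mm

For a cylinder r_cr = k/h = 0.107/23.6
r_cr = 4.53 mm; since the bare radius (2.2 mm) is below r_cr, adding a thin layer of insulation will *increase* heat loss.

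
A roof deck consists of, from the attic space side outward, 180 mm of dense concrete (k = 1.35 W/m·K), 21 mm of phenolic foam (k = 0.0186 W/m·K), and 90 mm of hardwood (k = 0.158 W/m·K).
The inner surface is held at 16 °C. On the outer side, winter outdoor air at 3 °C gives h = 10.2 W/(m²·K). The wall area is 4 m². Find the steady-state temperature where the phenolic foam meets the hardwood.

T ≈ 7.5 °C

Thermal resistances in series:
R_dense concrete = L/(kA) = 0.18/(1.35×4) = 0.03333 K/W
R_phenolic foam = L/(kA) = 0.021/(0.0186×4) = 0.2823 K/W
R_hardwood = L/(kA) = 0.09/(0.158×4) = 0.1424 K/W
R_outer film = 1/(h_o·A) = 1/(10.2×4) = 0.02451 K/W
R_total = 0.4825 K/W;  Q = ΔT/R_total = 13/0.4825 = 26.94 W
T_interface = T_inner − Q·ΣR(inner→interface) = 16 − 26.9×0.3156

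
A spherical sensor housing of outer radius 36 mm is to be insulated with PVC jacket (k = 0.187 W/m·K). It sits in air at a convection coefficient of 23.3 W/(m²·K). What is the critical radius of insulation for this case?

For a sphere r_cr = 2k/h = 2×0.187/23.3
r_cr = 16.1 mm; since the bare radius (36 mm) is above r_cr, any added insulation will reduce heat loss.

r_cr ≈ 16.1 mm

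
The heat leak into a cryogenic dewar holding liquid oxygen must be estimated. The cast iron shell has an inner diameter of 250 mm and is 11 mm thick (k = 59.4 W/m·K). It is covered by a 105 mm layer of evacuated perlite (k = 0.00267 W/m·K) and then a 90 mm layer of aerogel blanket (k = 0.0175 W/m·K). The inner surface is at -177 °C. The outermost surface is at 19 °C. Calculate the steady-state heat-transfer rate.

Q ≈ 1.95 W

Spherical conduction: R = (1/r_in − 1/r_out)/(4πk) per layer; series-sum.
R_cast iron shell = (1/0.125 − 1/0.136)/(4π×59.4) = 8.669×10^-4 K/W
R_evacuated perlite = (1/0.136 − 1/0.241)/(4π×0.00267) = 95.48 K/W
R_aerogel blanket = (1/0.241 − 1/0.331)/(4π×0.0175) = 5.13 K/W
R_total = 100.6 K/W
Q = ΔT/R_total = 196/100.6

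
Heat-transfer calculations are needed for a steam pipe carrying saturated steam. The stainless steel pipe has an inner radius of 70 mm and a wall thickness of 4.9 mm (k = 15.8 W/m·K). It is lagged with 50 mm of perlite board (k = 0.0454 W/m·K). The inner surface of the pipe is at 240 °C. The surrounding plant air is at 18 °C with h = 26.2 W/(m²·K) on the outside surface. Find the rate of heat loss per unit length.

For a radial system each layer contributes R = ln(r_out/r_in)/(2πkL); films add R = 1/(hA).
R_stainless steel pipe wall = ln(74.9/70)/(2π×15.8×1) = 6.815×10^-4 K/W
R_perlite board = ln(124.9/74.9)/(2π×0.0454×1) = 1.793 K/W
R_outer film = 1/(h_o·2πr_oL) = 1/(26.2×2π×0.1249×1) = 0.04864 K/W
R_total = 1.842 K/W
Q = ΔT/R_total = 222/1.842

q′ ≈ 121 W/m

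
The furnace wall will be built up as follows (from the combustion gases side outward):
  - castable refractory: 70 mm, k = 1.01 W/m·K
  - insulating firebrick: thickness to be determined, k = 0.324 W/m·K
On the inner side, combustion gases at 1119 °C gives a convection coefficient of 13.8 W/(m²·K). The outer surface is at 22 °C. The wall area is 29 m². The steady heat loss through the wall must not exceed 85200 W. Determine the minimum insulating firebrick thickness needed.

Series thermal resistances:
R_inner film = 1/(h_i·A) = 1/(13.8×29) = 0.002499 K/W
R_castable refractory = L/(kA) = 0.07/(1.01×29) = 0.00239 K/W
Sum of the known resistances R_other = 0.004889 K/W
Required total resistance R_tot = ΔT/Q_allow = 1097/85200 = 0.01288 K/W
R_insulating firebrick = R_tot − R_other = 0.007987 K/W
L = R·k·A = 0.007987×0.324×29

L ≈ 75 mm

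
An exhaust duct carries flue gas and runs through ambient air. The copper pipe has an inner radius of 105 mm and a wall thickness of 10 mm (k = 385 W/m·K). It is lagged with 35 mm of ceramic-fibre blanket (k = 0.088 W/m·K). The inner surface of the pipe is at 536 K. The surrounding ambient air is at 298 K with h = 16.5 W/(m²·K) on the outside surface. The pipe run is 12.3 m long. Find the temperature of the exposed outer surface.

T ≈ 326 K

For a radial system each layer contributes R = ln(r_out/r_in)/(2πkL); films add R = 1/(hA).
R_copper pipe wall = ln(115/105)/(2π×385×12.3) = 3.057×10^-6 K/W
R_ceramic-fibre blanket = ln(150/115)/(2π×0.088×12.3) = 0.03907 K/W
R_outer film = 1/(h_o·2πr_oL) = 1/(16.5×2π×0.15×12.3) = 0.005228 K/W
R_total = 0.0443 K/W
Q = ΔT/R_total = 238/0.0443
Q = 5370 W
T_interface = T_inner − Q·ΣR(inner→interface) = 536 − 5370×0.03907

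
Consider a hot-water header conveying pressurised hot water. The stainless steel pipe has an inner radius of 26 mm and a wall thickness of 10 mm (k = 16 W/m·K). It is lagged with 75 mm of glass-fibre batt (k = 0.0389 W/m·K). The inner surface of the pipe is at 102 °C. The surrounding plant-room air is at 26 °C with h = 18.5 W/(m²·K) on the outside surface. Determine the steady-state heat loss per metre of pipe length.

q′ ≈ 16.2 W/m

Cylindrical conduction, so R = ln(r₂/r₁)/(2πkL) per layer, in series:
R_stainless steel pipe wall = ln(36/26)/(2π×16×1) = 0.003237 K/W
R_glass-fibre batt = ln(111/36)/(2π×0.0389×1) = 4.607 K/W
R_outer film = 1/(h_o·2πr_oL) = 1/(18.5×2π×0.111×1) = 0.0775 K/W
R_total = 4.688 K/W
Q = ΔT/R_total = 76/4.688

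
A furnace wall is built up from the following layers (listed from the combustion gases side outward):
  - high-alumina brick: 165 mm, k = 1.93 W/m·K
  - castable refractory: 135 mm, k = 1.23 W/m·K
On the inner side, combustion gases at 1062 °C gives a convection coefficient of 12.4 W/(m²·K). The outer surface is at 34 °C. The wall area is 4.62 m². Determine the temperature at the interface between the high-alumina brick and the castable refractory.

T ≈ 443 °C

Model the wall as resistances in series:
R_inner film = 1/(h_i·A) = 1/(12.4×4.62) = 0.01746 K/W
R_high-alumina brick = L/(kA) = 0.165/(1.93×4.62) = 0.0185 K/W
R_castable refractory = L/(kA) = 0.135/(1.23×4.62) = 0.02376 K/W
R_total = 0.05972 K/W;  Q = ΔT/R_total = 1028/0.05972 = 17210 W
T_interface = T_inner − Q·ΣR(inner→interface) = 1062 − 17200×0.03596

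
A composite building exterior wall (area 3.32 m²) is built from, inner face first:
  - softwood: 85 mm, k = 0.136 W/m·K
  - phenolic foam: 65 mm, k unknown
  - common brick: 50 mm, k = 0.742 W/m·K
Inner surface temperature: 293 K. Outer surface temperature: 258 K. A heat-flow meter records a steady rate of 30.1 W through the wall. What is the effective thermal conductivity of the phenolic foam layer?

Using the resistance-network approach (series):
R_softwood = L/(kA) = 0.085/(0.136×3.32) = 0.1883 K/W
R_common brick = L/(kA) = 0.05/(0.742×3.32) = 0.0203 K/W
Sum of known resistances R_other = 0.2085 K/W
Total R = ΔT/Q = 35/30.1 = 1.163 K/W
R_phenolic foam = R_total − R_other = 0.9542 K/W
k = L/(R·A) = 0.065/(0.9542×3.32)

k ≈ 0.0205 W/(m·K)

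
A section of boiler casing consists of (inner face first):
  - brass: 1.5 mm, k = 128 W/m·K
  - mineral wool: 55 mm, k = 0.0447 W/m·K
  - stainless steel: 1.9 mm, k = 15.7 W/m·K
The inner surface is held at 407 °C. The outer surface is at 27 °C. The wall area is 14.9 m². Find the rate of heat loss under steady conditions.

Q ≈ 4600 W

Using the resistance-network approach (series):
R_brass = L/(kA) = 0.0015/(128×14.9) = 7.865×10^-7 K/W
R_mineral wool = L/(kA) = 0.055/(0.0447×14.9) = 0.08258 K/W
R_stainless steel = L/(kA) = 0.0019/(15.7×14.9) = 8.122×10^-6 K/W
R_total = 0.08259 K/W
Q = ΔT / R_total = 380 / 0.08259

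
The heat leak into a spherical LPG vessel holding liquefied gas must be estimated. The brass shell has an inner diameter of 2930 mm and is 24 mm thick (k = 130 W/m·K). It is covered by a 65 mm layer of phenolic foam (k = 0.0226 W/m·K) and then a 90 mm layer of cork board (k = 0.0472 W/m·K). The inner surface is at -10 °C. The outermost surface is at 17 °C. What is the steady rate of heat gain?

Radial (spherical) resistances in series:
R_brass shell = (1/1.465 − 1/1.489)/(4π×130) = 6.735×10^-6 K/W
R_phenolic foam = (1/1.489 − 1/1.554)/(4π×0.0226) = 0.09891 K/W
R_cork board = (1/1.554 − 1/1.644)/(4π×0.0472) = 0.05939 K/W
R_total = 0.1583 K/W
Q = ΔT/R_total = 27/0.1583

Q ≈ 171 W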